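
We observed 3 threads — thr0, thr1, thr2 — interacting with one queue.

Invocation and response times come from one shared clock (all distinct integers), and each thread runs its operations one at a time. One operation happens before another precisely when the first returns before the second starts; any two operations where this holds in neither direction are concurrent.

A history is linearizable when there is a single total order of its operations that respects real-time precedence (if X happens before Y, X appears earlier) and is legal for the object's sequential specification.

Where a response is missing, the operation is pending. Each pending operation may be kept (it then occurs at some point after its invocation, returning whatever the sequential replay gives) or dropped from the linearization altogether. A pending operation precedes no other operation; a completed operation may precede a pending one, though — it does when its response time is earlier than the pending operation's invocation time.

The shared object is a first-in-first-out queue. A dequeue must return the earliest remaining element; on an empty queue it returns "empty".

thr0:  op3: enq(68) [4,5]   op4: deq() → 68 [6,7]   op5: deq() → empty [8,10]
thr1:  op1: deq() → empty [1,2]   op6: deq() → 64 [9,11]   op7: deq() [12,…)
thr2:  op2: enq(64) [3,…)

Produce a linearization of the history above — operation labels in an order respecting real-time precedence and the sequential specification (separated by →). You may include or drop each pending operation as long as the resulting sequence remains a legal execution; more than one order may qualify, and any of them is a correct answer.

op1 → op3 → op2 → op4 → op6 → op5

after step 1 (op1 deq() → empty): queue <>
after step 2 (op3 enq(68)): queue <68>
after step 3 (op2 enq(64) (pending, included)): queue <68,64>
after step 4 (op4 deq() → 68): queue <64>
after step 5 (op6 deq() → 64): queue <>
after step 6 (op5 deq() → empty): queue <>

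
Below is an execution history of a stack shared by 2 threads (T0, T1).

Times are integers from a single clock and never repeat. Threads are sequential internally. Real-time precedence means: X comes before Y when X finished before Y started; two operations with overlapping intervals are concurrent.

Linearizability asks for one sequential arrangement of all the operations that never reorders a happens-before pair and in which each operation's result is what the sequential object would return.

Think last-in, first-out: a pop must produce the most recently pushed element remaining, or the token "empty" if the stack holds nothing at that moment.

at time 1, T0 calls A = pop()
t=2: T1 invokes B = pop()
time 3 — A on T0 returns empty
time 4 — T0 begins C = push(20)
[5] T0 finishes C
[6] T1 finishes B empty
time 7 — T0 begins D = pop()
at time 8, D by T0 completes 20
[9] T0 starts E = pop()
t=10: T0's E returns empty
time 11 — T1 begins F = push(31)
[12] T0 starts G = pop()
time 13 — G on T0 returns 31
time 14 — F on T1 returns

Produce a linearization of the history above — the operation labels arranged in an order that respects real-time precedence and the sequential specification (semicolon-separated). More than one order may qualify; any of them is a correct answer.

A; B; C; D; E; F; G

step 1: A pop() → empty — stack <>
step 2: B pop() → empty — stack <>
step 3: C push(20) — stack <20>
step 4: D pop() → 20 — stack <>
step 5: E pop() → empty — stack <>
step 6: F push(31) — stack <31>
step 7: G pop() → 31 — stack <>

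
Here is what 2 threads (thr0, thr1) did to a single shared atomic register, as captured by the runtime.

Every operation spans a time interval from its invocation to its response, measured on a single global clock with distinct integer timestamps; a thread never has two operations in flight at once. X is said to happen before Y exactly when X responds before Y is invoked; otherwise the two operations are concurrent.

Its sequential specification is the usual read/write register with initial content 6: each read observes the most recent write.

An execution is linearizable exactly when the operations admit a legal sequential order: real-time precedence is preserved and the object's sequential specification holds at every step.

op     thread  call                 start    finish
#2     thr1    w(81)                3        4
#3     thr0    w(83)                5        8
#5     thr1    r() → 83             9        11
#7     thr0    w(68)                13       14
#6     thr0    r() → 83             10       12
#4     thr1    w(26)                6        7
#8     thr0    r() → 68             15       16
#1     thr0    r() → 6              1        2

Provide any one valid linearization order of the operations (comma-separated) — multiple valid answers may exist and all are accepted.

#1, #2, #4, #3, #5, #6, #7, #8

step 1: #1 r() → 6 — value 6
step 2: #2 w(81) — value 81
step 3: #4 w(26) — value 26
step 4: #3 w(83) — value 83
step 5: #5 r() → 83 — value 83
step 6: #6 r() → 83 — value 83
step 7: #7 w(68) — value 68
step 8: #8 r() → 68 — value 68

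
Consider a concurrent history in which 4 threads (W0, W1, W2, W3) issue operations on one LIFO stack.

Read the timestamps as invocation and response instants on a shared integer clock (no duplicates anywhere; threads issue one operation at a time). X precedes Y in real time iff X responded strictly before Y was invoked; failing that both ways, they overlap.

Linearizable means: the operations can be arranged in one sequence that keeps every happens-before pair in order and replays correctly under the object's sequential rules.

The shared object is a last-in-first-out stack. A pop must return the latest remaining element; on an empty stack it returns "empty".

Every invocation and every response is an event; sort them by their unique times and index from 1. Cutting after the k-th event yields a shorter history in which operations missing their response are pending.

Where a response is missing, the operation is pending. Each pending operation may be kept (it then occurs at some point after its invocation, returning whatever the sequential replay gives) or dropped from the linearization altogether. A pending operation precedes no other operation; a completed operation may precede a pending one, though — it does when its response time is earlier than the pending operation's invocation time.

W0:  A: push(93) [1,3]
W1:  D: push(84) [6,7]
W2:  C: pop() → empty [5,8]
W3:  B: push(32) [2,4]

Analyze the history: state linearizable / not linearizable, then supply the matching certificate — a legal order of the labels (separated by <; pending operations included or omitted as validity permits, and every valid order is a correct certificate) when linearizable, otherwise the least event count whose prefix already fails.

through event 7 a valid linearization exists; event 8 (C responding at time 8) ends that
the 4 completed operations admit 4 real-time orders; each fails the LIFO stack replay
sample order A, B, C, D stalls at step 3 — C pop() → empty has no legal effect
sample order A, B, D, C stalls at step 4 — C pop() → empty has no legal effect

not linearizable — minimal violating prefix: 8 events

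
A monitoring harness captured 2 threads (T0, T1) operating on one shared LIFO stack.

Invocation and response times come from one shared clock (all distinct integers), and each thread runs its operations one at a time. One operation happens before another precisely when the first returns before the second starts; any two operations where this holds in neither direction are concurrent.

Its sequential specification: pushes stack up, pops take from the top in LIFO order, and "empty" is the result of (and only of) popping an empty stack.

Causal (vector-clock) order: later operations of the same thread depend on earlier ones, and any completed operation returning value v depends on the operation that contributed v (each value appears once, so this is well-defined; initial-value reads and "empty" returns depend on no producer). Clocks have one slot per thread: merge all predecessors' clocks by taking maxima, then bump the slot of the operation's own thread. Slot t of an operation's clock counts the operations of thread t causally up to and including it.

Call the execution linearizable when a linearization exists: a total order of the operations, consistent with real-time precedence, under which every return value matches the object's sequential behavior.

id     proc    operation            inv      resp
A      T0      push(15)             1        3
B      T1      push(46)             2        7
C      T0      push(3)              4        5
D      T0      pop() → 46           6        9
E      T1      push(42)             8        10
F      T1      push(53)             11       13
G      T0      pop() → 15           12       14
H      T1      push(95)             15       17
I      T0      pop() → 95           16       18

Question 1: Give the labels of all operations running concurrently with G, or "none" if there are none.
concurrent with G ([12,14]): every op whose interval crosses 12..14
A [1,3]: before
B [2,7]: before
C [4,5]: before
D [6,9]: before
E [8,10]: before
F [11,13]: concurrent
H [15,17]: after
I [16,18]: after

F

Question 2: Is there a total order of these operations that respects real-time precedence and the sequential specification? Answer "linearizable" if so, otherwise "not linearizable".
events 1..13 are fine; event 14 — the response of G at time 14 — makes the prefix non-linearizable
7 completed operations, 14 real-time-consistent orders — every LIFO stack replay fails
sample order A, B, C, D, E, F, G stalls at step 4 — D pop() → 46 has no legal effect
sample order A, B, C, D, E, G, F stalls at step 4 — D pop() → 46 has no legal effect

not linearizable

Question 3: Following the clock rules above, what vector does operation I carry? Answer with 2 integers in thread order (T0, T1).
B (invocation 2): nothing precedes it; T1's component alone gives (0, 1)
A (invocation 1): nothing precedes it; T0's component alone gives (1, 0)
VC(E, invoked at 8): max of VC(B)=(0, 1), then +1 on thread T1 → (0, 2)
VC(C, invoked at 4): max of VC(A)=(1, 0), then +1 on thread T0 → (2, 0)
VC(F, invoked at 11): max of VC(E)=(0, 2), then +1 on thread T1 → (0, 3)
VC(H, invoked at 15): max of VC(F)=(0, 3), then +1 on thread T1 → (0, 4)
VC(D, invoked at 6): max of VC(B)=(0, 1), VC(C)=(2, 0), then +1 on thread T0 → (3, 1)
VC(G, invoked at 12): max of VC(A)=(1, 0), VC(D)=(3, 1), then +1 on thread T0 → (4, 1)
VC(I, invoked at 16): max of VC(G)=(4, 1), VC(H)=(0, 4), then +1 on thread T0 → (5, 4)
target: VC(I) = (5, 4)

(5, 4)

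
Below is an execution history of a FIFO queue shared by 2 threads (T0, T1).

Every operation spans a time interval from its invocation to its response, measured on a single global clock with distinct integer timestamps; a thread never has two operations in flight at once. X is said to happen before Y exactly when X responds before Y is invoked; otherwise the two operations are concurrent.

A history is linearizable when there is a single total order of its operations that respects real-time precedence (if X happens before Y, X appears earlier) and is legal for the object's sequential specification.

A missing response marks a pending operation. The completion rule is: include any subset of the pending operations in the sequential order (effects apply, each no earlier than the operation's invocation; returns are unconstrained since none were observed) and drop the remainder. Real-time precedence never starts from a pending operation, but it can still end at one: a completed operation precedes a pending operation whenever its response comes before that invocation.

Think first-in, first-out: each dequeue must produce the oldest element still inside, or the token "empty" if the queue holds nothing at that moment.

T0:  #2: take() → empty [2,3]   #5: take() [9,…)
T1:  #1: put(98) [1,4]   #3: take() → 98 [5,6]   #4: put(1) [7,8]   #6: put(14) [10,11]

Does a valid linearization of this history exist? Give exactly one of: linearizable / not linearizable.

witness order: #2, #1, #3, #4, #5, #6
step 1: #2 take() → empty — queue <>
step 2: #1 put(98) — queue <98>
step 3: #3 take() → 98 — queue <>
step 4: #4 put(1) — queue <1>
step 5: #5 take() (pending, included) — queue <>
step 6: #6 put(14) — queue <14>

linearizable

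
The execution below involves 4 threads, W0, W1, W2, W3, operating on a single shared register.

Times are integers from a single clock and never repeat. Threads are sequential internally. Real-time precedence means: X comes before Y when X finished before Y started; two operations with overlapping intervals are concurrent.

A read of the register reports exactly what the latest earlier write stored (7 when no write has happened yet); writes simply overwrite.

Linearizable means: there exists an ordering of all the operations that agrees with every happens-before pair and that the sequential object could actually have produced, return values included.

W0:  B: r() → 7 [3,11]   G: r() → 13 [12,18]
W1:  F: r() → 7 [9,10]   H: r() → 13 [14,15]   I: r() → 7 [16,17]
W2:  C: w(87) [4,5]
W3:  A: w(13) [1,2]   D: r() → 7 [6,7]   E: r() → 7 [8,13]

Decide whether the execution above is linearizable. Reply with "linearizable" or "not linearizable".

not linearizable

cut after 6 events: linearizable; cut after 7 events (D responds, time 7): not linearizable
exhaustive check: the 3 completed register ops admit one real-time order; illegal
completion choices over the 1 pending operation (B) were checked; none helps
sample order A, C, D (pending dropped) stalls at step 3 — D r() → 7 has no legal effect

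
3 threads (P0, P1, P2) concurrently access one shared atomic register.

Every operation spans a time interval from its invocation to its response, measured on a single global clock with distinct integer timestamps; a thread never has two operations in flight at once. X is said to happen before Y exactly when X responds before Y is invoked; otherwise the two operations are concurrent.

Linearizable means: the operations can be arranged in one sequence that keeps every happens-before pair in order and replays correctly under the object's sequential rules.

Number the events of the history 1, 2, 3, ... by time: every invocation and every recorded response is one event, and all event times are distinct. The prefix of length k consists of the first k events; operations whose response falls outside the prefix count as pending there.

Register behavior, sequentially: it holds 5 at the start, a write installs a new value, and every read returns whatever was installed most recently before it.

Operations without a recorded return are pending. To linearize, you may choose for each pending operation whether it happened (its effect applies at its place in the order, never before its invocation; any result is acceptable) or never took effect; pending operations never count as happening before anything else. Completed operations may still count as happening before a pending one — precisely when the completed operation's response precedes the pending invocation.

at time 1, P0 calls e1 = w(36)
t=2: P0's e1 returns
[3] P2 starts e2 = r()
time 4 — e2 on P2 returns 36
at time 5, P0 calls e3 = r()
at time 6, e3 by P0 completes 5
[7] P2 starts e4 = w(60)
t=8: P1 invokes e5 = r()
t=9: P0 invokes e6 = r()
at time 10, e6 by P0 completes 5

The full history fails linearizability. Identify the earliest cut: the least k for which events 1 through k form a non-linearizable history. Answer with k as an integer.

events 1..5 are linearizable, e.g. via e1, e2:
after step 1 (e1 w(36)): value 36
after step 2 (e2 r() → 36): value 36
event 6 — e3's response, time 6 — after it, nothing linearizes
one such order, e1, e2, e3, breaks at step 3 where e3 r() → 5 is illegal

6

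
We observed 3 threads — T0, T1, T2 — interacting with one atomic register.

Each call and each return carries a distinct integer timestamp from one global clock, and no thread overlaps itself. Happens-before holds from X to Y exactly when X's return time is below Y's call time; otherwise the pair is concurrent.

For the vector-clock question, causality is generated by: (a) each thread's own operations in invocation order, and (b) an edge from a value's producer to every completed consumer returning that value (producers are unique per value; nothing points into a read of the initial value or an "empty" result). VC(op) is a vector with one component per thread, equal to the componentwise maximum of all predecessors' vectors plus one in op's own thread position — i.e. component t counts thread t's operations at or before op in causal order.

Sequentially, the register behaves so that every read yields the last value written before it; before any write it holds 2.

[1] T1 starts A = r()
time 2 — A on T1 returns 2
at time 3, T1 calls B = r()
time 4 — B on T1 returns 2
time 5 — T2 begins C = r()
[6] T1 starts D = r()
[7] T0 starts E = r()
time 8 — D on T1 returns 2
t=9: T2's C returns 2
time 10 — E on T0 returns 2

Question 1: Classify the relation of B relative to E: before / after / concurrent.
B spans [3,4], E spans [7,10]
resp(B)=4 < inv(E)=7

before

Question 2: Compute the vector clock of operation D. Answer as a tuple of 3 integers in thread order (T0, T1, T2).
no predecessors for C (invoked 5): T2 increments from zero → (0, 0, 1)
no predecessors for A (invoked 1): T1 increments from zero → (0, 1, 0)
no predecessors for E (invoked 7): T0 increments from zero → (1, 0, 0)
VC(B, invoked at 3): max of VC(A)=(0, 1, 0), then +1 on thread T1 → (0, 2, 0)
VC(D, invoked at 6): max of VC(B)=(0, 2, 0), then +1 on thread T1 → (0, 3, 0)
target: VC(D) = (0, 3, 0)

(0, 3, 0)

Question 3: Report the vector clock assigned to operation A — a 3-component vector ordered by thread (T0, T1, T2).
root op C, invoked 5: fresh clock plus T2's own tick → (0, 0, 1)
root op A, invoked 1: fresh clock plus T1's own tick → (0, 1, 0)
root op E, invoked 7: fresh clock plus T0's own tick → (1, 0, 0)
B, invoked 3, takes VC(A)=(0, 1, 0) under max, adds 1 for T1 → (0, 2, 0)
D, invoked 6, takes VC(B)=(0, 2, 0) under max, adds 1 for T1 → (0, 3, 0)
target: VC(A) = (0, 1, 0)

(0, 1, 0)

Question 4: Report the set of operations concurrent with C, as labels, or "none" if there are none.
C spans [5,9]: anything still running between times 5 and 9 counts as concurrent
A [1,2]: before
B [3,4]: before
D [6,8]: concurrent
E [7,10]: concurrent

D, E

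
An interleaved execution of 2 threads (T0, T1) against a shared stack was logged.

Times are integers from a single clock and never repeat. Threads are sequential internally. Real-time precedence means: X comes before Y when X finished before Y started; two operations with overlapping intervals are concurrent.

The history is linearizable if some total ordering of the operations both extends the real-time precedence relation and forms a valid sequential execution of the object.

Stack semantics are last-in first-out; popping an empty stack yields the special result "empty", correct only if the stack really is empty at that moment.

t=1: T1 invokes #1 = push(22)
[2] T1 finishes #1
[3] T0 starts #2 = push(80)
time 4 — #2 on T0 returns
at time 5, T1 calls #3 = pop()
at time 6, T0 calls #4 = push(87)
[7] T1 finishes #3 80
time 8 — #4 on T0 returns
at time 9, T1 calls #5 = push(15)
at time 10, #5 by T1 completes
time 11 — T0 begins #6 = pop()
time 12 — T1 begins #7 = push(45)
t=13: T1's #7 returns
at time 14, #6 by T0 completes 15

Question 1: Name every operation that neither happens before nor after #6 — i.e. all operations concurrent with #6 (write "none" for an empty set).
#7

concurrent with #6 ([11,14]): every op whose interval crosses 11..14
#1 [1,2]: before
#2 [3,4]: before
#3 [5,7]: before
#4 [6,8]: before
#5 [9,10]: before
#7 [12,13]: concurrent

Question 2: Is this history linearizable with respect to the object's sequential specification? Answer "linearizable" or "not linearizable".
linearizable

one valid linearization: #1, #2, #3, #4, #5, #6, #7
after step 1 (#1 push(22)): stack <22>
after step 2 (#2 push(80)): stack <22,80>
after step 3 (#3 pop() → 80): stack <22>
after step 4 (#4 push(87)): stack <22,87>
after step 5 (#5 push(15)): stack <22,87,15>
after step 6 (#6 pop() → 15): stack <22,87>
after step 7 (#7 push(45)): stack <22,87,45>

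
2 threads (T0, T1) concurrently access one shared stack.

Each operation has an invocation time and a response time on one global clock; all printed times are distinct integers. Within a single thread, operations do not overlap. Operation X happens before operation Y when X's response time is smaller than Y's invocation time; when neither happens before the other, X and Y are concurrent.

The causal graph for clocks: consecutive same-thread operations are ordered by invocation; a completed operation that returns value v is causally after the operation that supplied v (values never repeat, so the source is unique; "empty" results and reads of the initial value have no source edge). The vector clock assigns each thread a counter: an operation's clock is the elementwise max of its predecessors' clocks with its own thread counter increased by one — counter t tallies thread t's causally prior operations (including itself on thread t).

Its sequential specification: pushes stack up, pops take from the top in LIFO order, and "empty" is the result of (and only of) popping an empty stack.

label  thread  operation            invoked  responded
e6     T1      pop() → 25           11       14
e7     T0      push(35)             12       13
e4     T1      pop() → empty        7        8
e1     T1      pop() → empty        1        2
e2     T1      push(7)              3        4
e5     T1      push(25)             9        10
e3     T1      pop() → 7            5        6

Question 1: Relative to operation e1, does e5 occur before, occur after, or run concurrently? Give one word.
after

e5 spans [9,10], e1 spans [1,2]
resp(e1)=2 < inv(e5)=9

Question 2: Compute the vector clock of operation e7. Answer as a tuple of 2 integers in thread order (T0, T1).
(1, 0)

VC(e1, invoked at 1): no causal predecessors; +1 on T1 → (0, 1)
VC(e7, invoked at 12): no causal predecessors; +1 on T0 → (1, 0)
VC(e2, invoked at 3): max of VC(e1)=(0, 1), then +1 on thread T1 → (0, 2)
VC(e3, invoked at 5): max of VC(e2)=(0, 2), then +1 on thread T1 → (0, 3)
VC(e4, invoked at 7): max of VC(e3)=(0, 3), then +1 on thread T1 → (0, 4)
VC(e5, invoked at 9): max of VC(e4)=(0, 4), then +1 on thread T1 → (0, 5)
VC(e6, invoked at 11): max of VC(e5)=(0, 5), then +1 on thread T1 → (0, 6)
target: VC(e7) = (1, 0)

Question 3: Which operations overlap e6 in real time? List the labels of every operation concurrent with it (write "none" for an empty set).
e7

overlap test against e6 [11,14]: concurrent iff the interval meets 11..14
e1 [1,2]: before
e2 [3,4]: before
e3 [5,6]: before
e4 [7,8]: before
e5 [9,10]: before
e7 [12,13]: concurrent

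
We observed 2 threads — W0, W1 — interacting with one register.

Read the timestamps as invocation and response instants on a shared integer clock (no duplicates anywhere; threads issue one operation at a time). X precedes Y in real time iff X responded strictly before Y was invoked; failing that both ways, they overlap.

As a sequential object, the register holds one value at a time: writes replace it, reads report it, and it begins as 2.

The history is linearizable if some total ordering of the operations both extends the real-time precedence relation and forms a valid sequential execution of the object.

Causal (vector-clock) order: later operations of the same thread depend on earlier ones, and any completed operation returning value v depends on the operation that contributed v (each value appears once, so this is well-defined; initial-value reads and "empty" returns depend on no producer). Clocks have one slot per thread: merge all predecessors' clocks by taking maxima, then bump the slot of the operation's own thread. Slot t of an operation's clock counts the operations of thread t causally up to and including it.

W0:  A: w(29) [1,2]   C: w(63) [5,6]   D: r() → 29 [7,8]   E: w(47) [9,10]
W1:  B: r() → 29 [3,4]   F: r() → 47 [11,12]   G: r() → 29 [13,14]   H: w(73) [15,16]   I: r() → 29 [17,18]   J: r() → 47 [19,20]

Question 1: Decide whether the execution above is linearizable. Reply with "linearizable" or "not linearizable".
the violation lands at event 8, D's response at time 8: events 1..7 linearize, events 1..8 do not
a single order respects real time; the 4 completed register operations fail replay along it
take A, B, C, D: step 4 already fails, because D r() → 29 cannot occur there

not linearizable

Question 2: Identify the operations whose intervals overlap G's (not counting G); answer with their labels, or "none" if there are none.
G spans [13,14]; an op avoiding the whole window 13..14 is ordered, any other is concurrent
A [1,2]: before
B [3,4]: before
C [5,6]: before
D [7,8]: before
E [9,10]: before
F [11,12]: before
H [15,16]: after
I [17,18]: after
J [19,20]: after

none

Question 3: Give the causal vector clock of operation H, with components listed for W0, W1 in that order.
A (invocation 1): nothing precedes it; W0's component alone gives (1, 0)
B (invocation 3): componentwise max over VC(A)=(1, 0), +1 at W1, giving (1, 1)
C (invocation 5): componentwise max over VC(A)=(1, 0), +1 at W0, giving (2, 0)
D (invocation 7): componentwise max over VC(A)=(1, 0), VC(C)=(2, 0), +1 at W0, giving (3, 0)
E (invocation 9): componentwise max over VC(D)=(3, 0), +1 at W0, giving (4, 0)
F (invocation 11): componentwise max over VC(B)=(1, 1), VC(E)=(4, 0), +1 at W1, giving (4, 2)
G (invocation 13): componentwise max over VC(A)=(1, 0), VC(F)=(4, 2), +1 at W1, giving (4, 3)
H (invocation 15): componentwise max over VC(G)=(4, 3), +1 at W1, giving (4, 4)
I (invocation 17): componentwise max over VC(A)=(1, 0), VC(H)=(4, 4), +1 at W1, giving (4, 5)
J (invocation 19): componentwise max over VC(E)=(4, 0), VC(I)=(4, 5), +1 at W1, giving (4, 6)
target: VC(H) = (4, 4)

(4, 4)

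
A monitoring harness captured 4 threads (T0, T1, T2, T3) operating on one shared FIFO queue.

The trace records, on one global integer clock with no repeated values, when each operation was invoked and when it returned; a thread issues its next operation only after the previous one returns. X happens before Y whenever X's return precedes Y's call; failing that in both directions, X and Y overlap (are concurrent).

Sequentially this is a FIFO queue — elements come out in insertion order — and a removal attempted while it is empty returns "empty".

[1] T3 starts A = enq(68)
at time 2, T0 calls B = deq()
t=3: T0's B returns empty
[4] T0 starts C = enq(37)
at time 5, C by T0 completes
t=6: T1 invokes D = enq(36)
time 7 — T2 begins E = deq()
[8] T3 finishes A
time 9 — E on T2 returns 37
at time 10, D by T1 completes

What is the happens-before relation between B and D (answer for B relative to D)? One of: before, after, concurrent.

B spans [2,3], D spans [6,10]
resp(B)=3 < inv(D)=6

before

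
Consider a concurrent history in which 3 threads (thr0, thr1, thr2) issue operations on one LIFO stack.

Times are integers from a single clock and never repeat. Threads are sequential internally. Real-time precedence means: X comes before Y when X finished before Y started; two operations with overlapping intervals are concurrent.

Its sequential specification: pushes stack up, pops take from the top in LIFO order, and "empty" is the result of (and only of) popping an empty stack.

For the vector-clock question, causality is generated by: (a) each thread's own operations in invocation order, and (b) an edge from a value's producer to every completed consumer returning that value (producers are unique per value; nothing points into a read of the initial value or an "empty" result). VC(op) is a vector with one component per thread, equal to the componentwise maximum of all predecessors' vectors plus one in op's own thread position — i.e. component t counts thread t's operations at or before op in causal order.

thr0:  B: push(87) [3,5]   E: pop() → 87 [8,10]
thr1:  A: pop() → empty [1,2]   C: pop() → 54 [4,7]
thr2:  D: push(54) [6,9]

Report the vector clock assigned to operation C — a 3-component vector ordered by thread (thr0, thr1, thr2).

(0, 2, 1)

invoked at 6, D has no predecessors; its own thr2 bump gives (0, 0, 1)
invoked at 1, A has no predecessors; its own thr1 bump gives (0, 1, 0)
invoked at 3, B has no predecessors; its own thr0 bump gives (1, 0, 0)
invoked at 8, E merges VC(B)=(1, 0, 0) and bumps thr0's slot → (2, 0, 0)
invoked at 4, C merges VC(A)=(0, 1, 0), VC(D)=(0, 0, 1) and bumps thr1's slot → (0, 2, 1)
target: VC(C) = (0, 2, 1)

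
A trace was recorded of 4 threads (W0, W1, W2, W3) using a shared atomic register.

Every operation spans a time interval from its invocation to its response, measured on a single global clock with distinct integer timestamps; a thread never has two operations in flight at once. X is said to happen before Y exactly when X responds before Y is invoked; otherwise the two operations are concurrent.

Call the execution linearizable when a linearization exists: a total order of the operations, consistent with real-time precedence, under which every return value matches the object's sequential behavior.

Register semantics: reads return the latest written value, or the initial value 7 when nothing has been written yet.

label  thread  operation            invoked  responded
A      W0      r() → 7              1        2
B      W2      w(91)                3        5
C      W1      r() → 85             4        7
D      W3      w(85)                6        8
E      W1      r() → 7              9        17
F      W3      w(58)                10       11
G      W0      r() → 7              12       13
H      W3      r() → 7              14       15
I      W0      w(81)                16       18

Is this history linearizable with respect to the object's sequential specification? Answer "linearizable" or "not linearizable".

already the first 13 events (up to G's response at time 13) admit no linearization; the first 12 still do
checked exhaustively: 3 real-time-consistent orders of 6 completed operations, zero legal atomic register replays
no completion choice of the 1 pending operation (E) rescues it — every subset was tried
for example A, B, C, D, F, G (pending dropped) fails at step 3: C r() → 85 is not legal there
for example A, B, D, C, F, G (pending dropped) fails at step 6: G r() → 7 is not legal there

not linearizable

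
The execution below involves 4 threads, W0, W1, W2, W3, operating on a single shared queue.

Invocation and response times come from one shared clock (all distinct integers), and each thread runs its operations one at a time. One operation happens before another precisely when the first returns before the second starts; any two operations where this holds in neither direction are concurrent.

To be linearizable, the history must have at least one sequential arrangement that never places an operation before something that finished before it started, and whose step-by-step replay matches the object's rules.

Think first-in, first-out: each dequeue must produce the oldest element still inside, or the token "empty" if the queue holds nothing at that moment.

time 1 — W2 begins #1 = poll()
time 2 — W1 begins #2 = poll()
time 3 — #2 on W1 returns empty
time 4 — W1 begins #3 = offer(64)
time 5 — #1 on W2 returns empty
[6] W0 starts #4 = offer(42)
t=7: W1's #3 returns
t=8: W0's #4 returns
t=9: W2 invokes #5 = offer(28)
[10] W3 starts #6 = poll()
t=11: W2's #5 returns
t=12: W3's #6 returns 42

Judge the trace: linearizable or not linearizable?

a witness: #1, #2, #4, #3, #5, #6
1. #1 poll() → empty, leaving queue <>
2. #2 poll() → empty, leaving queue <>
3. #4 offer(42), leaving queue <42>
4. #3 offer(64), leaving queue <42,64>
5. #5 offer(28), leaving queue <42,64,28>
6. #6 poll() → 42, leaving queue <64,28>

linearizable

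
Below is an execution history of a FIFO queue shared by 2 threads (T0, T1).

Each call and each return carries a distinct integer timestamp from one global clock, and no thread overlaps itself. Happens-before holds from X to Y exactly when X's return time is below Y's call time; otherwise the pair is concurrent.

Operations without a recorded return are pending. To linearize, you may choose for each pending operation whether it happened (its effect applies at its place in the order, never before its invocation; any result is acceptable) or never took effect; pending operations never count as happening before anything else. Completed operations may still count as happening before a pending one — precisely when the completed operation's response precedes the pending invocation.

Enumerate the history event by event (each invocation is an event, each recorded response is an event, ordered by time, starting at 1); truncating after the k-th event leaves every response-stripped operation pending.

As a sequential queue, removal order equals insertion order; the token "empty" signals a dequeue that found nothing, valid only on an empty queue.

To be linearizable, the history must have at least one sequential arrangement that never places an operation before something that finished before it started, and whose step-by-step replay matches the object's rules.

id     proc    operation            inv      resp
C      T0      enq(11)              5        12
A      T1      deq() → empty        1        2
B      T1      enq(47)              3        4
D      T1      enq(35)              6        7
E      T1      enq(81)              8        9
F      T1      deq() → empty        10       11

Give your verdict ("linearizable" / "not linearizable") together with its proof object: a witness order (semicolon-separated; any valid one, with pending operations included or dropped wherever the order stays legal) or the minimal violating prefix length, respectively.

not linearizable — minimal violating prefix: 11 events

through event 10 a valid linearization exists; event 11 (F responding at time 11) ends that
exhaustive check: the 5 completed FIFO queue ops admit one real-time order; illegal
every completion of the 1 pending operation (C) was checked; none linearizes
sample order A, B, D, E, F (pending dropped) stalls at step 5 — F deq() → empty has no legal effect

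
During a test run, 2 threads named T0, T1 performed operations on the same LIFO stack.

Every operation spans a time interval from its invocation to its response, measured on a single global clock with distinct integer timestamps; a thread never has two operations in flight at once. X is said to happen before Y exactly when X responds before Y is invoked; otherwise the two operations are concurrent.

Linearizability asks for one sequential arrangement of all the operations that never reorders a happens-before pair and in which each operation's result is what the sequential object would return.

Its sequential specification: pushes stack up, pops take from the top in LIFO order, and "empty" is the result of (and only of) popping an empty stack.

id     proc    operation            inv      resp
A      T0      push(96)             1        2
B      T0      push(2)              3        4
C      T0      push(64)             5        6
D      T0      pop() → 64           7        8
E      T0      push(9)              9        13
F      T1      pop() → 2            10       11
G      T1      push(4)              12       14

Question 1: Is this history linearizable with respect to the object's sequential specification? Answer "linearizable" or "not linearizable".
linearizable

a witness: A, B, C, D, F, E, G
after step 1 (A push(96)): stack <96>
after step 2 (B push(2)): stack <96,2>
after step 3 (C push(64)): stack <96,2,64>
after step 4 (D pop() → 64): stack <96,2>
after step 5 (F pop() → 2): stack <96>
after step 6 (E push(9)): stack <96,9>
after step 7 (G push(4)): stack <96,9,4>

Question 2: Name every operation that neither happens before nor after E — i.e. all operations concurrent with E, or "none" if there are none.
Answer: F, G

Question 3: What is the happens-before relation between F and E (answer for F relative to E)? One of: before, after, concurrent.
Answer: concurrent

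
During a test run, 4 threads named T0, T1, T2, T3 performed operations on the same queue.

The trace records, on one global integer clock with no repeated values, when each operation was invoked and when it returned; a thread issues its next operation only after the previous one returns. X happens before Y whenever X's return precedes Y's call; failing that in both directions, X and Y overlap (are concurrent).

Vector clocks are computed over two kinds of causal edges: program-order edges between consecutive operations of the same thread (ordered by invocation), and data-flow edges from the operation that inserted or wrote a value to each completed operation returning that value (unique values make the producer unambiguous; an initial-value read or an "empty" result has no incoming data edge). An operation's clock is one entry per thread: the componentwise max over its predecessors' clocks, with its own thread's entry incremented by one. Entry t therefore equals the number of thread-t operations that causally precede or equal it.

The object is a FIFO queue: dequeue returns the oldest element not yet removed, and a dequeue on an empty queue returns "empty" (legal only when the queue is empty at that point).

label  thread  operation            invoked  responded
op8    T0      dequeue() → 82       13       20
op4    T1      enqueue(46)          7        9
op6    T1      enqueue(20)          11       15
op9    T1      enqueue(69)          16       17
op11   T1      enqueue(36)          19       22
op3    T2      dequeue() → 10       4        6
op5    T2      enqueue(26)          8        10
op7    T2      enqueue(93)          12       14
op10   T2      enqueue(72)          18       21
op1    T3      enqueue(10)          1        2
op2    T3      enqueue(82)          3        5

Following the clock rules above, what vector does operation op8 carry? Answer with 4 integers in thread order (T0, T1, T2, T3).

(1, 0, 0, 2)

op1 (invocation 1): nothing precedes it; T3's component alone gives (0, 0, 0, 1)
op4 (invocation 7): nothing precedes it; T1's component alone gives (0, 1, 0, 0)
op2 (invocation 3): componentwise max over VC(op1)=(0, 0, 0, 1), +1 at T3, giving (0, 0, 0, 2)
op3 (invocation 4): componentwise max over VC(op1)=(0, 0, 0, 1), +1 at T2, giving (0, 0, 1, 1)
op6 (invocation 11): componentwise max over VC(op4)=(0, 1, 0, 0), +1 at T1, giving (0, 2, 0, 0)
op5 (invocation 8): componentwise max over VC(op3)=(0, 0, 1, 1), +1 at T2, giving (0, 0, 2, 1)
op9 (invocation 16): componentwise max over VC(op6)=(0, 2, 0, 0), +1 at T1, giving (0, 3, 0, 0)
op8 (invocation 13): componentwise max over VC(op2)=(0, 0, 0, 2), +1 at T0, giving (1, 0, 0, 2)
op7 (invocation 12): componentwise max over VC(op5)=(0, 0, 2, 1), +1 at T2, giving (0, 0, 3, 1)
op11 (invocation 19): componentwise max over VC(op9)=(0, 3, 0, 0), +1 at T1, giving (0, 4, 0, 0)
op10 (invocation 18): componentwise max over VC(op7)=(0, 0, 3, 1), +1 at T2, giving (0, 0, 4, 1)
target: VC(op8) = (1, 0, 0, 2)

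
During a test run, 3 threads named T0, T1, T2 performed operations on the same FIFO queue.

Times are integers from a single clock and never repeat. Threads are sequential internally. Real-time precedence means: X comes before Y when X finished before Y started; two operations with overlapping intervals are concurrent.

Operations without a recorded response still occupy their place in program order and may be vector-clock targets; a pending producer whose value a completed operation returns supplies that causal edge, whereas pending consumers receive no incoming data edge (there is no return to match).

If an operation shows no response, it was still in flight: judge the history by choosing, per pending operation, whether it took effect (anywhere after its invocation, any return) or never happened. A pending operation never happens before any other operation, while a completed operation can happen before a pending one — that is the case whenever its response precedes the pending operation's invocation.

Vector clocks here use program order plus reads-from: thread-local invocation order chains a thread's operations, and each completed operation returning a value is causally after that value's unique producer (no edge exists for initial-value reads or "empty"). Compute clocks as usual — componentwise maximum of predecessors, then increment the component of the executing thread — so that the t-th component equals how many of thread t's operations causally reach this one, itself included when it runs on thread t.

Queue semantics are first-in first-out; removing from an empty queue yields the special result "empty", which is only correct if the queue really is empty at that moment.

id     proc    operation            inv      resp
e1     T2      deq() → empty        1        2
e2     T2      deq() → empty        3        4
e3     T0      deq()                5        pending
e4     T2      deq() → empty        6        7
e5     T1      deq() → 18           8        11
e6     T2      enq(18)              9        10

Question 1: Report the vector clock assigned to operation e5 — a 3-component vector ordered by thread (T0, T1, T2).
Answer: (0, 1, 4)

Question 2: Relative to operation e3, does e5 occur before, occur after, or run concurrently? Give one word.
Answer: concurrent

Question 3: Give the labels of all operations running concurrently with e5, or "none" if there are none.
Answer: e3, e6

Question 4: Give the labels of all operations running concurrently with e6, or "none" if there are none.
Answer: e3, e5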